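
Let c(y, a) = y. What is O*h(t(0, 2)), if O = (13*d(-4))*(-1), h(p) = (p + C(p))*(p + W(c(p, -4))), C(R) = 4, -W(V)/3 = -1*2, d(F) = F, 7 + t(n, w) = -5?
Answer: 2496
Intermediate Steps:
t(n, w) = -12 (t(n, w) = -7 - 5 = -12)
W(V) = 6 (W(V) = -(-3)*2 = -3*(-2) = 6)
h(p) = (4 + p)*(6 + p) (h(p) = (p + 4)*(p + 6) = (4 + p)*(6 + p))
O = 52 (O = (13*(-4))*(-1) = -52*(-1) = 52)
O*h(t(0, 2)) = 52*(24 + (-12)² + 10*(-12)) = 52*(24 + 144 - 120) = 52*48 = 2496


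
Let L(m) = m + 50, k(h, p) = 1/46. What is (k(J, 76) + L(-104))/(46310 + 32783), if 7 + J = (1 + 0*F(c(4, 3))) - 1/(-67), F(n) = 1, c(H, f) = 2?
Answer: -2483/3638278 ≈ -0.00068247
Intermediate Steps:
J = -401/67 (J = -7 + ((1 + 0*1) - 1/(-67)) = -7 + ((1 + 0) - 1*(-1/67)) = -7 + (1 + 1/67) = -7 + 68/67 = -401/67 ≈ -5.9851)
k(h, p) = 1/46
L(m) = 50 + m
(k(J, 76) + L(-104))/(46310 + 32783) = (1/46 + (50 - 104))/(46310 + 32783) = (1/46 - 54)/79093 = -2483/46*1/79093 = -2483/3638278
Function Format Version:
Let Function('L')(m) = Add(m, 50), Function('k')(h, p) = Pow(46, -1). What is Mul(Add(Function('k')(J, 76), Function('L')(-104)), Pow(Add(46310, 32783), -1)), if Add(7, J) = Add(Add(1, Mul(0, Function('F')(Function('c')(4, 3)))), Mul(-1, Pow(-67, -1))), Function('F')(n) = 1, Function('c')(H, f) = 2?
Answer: Rational(-2483, 3638278) ≈ -0.00068247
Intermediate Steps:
J = Rational(-401, 67) (J = Add(-7, Add(Add(1, Mul(0, 1)), Mul(-1, Pow(-67, -1)))) = Add(-7, Add(Add(1, 0), Mul(-1, Rational(-1, 67)))) = Add(-7, Add(1, Rational(1, 67))) = Add(-7, Rational(68, 67)) = Rational(-401, 67) ≈ -5.9851)
Function('k')(h, p) = Rational(1, 46)
Function('L')(m) = Add(50, m)
Mul(Add(Function('k')(J, 76), Function('L')(-104)), Pow(Add(46310, 32783), -1)) = Mul(Add(Rational(1, 46), Add(50, -104)), Pow(Add(46310, 32783), -1)) = Mul(Add(Rational(1, 46), -54), Pow(79093, -1)) = Mul(Rational(-2483, 46), Rational(1, 79093)) = Rational(-2483, 3638278)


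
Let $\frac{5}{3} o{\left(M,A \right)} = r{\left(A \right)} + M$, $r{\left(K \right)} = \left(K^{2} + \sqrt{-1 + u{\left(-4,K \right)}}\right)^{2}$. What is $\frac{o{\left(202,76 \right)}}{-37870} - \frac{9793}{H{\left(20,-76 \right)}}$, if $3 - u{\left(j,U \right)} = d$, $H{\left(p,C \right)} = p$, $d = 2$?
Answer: $- \frac{55086389}{54100} \approx -1018.2$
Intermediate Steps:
$u{\left(j,U \right)} = 1$ ($u{\left(j,U \right)} = 3 - 2 = 1$)
$r{\left(K \right)} = K^{4}$ ($r{\left(K \right)} = \left(K^{2} + \sqrt{-1 + 1}\right)^{2} = \left(K^{2} + \sqrt{0}\right)^{2} = \left(K^{2} + 0\right)^{2} = \left(K^{2}\right)^{2} = K^{4}$)
$o{\left(M,A \right)} = \frac{3 M}{5} + \frac{3 A^{4}}{5}$ ($o{\left(M,A \right)} = \frac{3 \left(A^{4} + M\right)}{5} = \frac{3 \left(M + A^{4}\right)}{5} = \frac{3 M}{5} + \frac{3 A^{4}}{5}$)
$\frac{o{\left(202,76 \right)}}{-37870} - \frac{9793}{H{\left(20,-76 \right)}} = \frac{\frac{3}{5} \cdot 202 + \frac{3 \cdot 76^{4}}{5}}{-37870} - \frac{9793}{20} = \left(\frac{606}{5} + \frac{3}{5} \cdot 33362176\right) \left(- \frac{1}{37870}\right) - \frac{9793}{20} = \left(\frac{606}{5} + \frac{100086528}{5}\right) \left(- \frac{1}{37870}\right) - \frac{9793}{20} = \frac{100087134}{5} \left(- \frac{1}{37870}\right) - \frac{9793}{20} = - \frac{7149081}{13525} - \frac{9793}{20} = - \frac{55086389}{54100}$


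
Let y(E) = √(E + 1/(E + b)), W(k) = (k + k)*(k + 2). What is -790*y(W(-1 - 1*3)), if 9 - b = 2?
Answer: -2370*√943/23 ≈ -3164.3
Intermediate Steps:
b = 7 (b = 9 - 1*2 = 9 - 2 = 7)
W(k) = 2*k*(2 + k) (W(k) = (2*k)*(2 + k) = 2*k*(2 + k))
y(E) = √(E + 1/(7 + E)) (y(E) = √(E + 1/(E + 7)) = √(E + 1/(7 + E)))
-790*y(W(-1 - 1*3)) = -790*√(1 + (2*(-1 - 1*3)*(2 + (-1 - 1*3)))*(7 + 2*(-1 - 1*3)*(2 + (-1 - 1*3))))/√(7 + 2*(-1 - 1*3)*(2 + (-1 - 1*3))) = -790*√(1 + (2*(-1 - 3)*(2 + (-1 - 3)))*(7 + 2*(-1 - 3)*(2 + (-1 - 3))))/√(7 + 2*(-1 - 3)*(2 + (-1 - 3))) = -790*√(1 + (2*(-4)*(2 - 4))*(7 + 2*(-4)*(2 - 4)))/√(7 + 2*(-4)*(2 - 4)) = -790*√(1 + (2*(-4)*(-2))*(7 + 2*(-4)*(-2)))/√(7 + 2*(-4)*(-2)) = -790*√(1 + 16*(7 + 16))/√(7 + 16) = -790*√23*√(1 + 16*23)/23 = -790*√23*√(1 + 368)/23 = -790*3*√943/23 = -2370*√943/23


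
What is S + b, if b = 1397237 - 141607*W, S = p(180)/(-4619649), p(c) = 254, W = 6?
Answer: 2529696693901/4619649 ≈ 5.4760e+5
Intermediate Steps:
S = -254/4619649 (S = 254/(-4619649) = 254*(-1/4619649) = -254/4619649 ≈ -5.4983e-5)
b = 547595 (b = 1397237 - 141607*6 = 1397237 - 849642 = 547595)
S + b = -254/4619649 + 547595 = 2529696693901/4619649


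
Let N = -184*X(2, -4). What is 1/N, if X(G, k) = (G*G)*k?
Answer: 1/2944 ≈ 0.00033967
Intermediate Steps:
X(G, k) = k*G**2 (X(G, k) = G**2*k = k*G**2)
N = 2944 (N = -(-736)*2**2 = -(-736)*4 = -184*(-16) = 2944)
1/N = 1/2944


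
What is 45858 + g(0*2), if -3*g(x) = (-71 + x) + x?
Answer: 137645/3 ≈ 45882.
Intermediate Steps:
g(x) = 71/3 - 2*x/3 (g(x) = -((-71 + x) + x)/3 = -(-71 + 2*x)/3 = 71/3 - 2*x/3)
45858 + g(0*2) = 45858 + (71/3 - 0*2) = 45858 + (71/3 - 2/3*0) = 45858 + (71/3 + 0) = 45858 + 71/3 = 137645/3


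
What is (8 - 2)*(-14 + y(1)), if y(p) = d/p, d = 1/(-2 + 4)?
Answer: -81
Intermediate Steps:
d = ½ (d = 1/2 = ½ ≈ 0.50000)
y(p) = 1/(2*p)
(8 - 2)*(-14 + y(1)) = (8 - 2)*(-14 + (½)/1) = 6*(-14 + (½)*1) = 6*(-14 + ½) = 6*(-27/2) = -81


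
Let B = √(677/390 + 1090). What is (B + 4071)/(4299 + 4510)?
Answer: 177/383 + √166053030/3435510 ≈ 0.46589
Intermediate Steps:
B = √166053030/390 (B = √(677*(1/390) + 1090) = √(677/390 + 1090) = √(425777/390) = √166053030/390 ≈ 33.041)
(B + 4071)/(4299 + 4510) = (√166053030/390 + 4071)/(4299 + 4510) = (4071 + √166053030/390)/8809 = (4071 + √166053030/390)*(1/8809) = 177/383 + √166053030/3435510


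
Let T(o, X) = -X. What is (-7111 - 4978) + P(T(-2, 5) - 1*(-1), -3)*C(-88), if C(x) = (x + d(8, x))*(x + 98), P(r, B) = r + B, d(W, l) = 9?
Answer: -6559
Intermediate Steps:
P(r, B) = B + r
C(x) = (9 + x)*(98 + x) (C(x) = (x + 9)*(x + 98) = (9 + x)*(98 + x))
(-7111 - 4978) + P(T(-2, 5) - 1*(-1), -3)*C(-88) = (-7111 - 4978) + (-3 + (-1*5 - 1*(-1)))*(882 + (-88)² + 107*(-88)) = -12089 + (-3 + (-5 + 1))*(882 + 7744 - 9416) = -12089 + (-3 - 4)*(-790) = -12089 - 7*(-790) = -12089 + 5530 = -6559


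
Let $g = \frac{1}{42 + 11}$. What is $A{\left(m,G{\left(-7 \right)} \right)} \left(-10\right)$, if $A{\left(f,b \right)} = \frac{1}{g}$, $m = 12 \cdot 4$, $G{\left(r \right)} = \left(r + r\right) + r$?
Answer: $-530$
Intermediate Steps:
$G{\left(r \right)} = 3 r$ ($G{\left(r \right)} = 2 r + r = 3 r$)
$m = 48$
$g = \frac{1}{53} \approx 0.018868$
$A{\left(f,b \right)} = 53$ ($A{\left(f,b \right)} = \frac{1}{\frac{1}{53}} = 53$)
$A{\left(m,G{\left(-7 \right)} \right)} \left(-10\right) = 53 \left(-10\right) = -530$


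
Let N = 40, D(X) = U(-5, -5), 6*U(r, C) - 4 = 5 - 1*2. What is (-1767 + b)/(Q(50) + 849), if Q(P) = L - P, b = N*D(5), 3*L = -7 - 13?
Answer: -5161/2377 ≈ -2.1712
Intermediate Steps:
U(r, C) = 7/6 (U(r, C) = 2/3 + (5 - 1*2)/6 = 2/3 + (5 - 2)/6 = 2/3 + (1/6)*3 = 2/3 + 1/2 = 7/6)
D(X) = 7/6
L = -20/3 (L = (-7 - 13)/3 = (1/3)*(-20) = -20/3 ≈ -6.6667)
b = 140/3 (b = 40*(7/6) = 140/3 ≈ 46.667)
Q(P) = -20/3 - P
(-1767 + b)/(Q(50) + 849) = (-1767 + 140/3)/((-20/3 - 1*50) + 849) = -5161/(3*((-20/3 - 50) + 849)) = -5161/(3*(-170/3 + 849)) = -5161/(3*2377/3) = -5161/3*3/2377 = -5161/2377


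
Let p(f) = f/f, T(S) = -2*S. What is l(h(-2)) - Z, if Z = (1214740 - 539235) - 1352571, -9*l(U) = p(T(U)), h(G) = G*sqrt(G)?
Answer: 6093593/9 ≈ 6.7707e+5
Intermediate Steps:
h(G) = G**(3/2)
p(f) = 1
l(U) = -1/9 (l(U) = -1/9*1 = -1/9)
Z = -677066 (Z = 675505 - 1352571 = -677066)
l(h(-2)) - Z = -1/9 - 1*(-677066) = -1/9 + 677066 = 6093593/9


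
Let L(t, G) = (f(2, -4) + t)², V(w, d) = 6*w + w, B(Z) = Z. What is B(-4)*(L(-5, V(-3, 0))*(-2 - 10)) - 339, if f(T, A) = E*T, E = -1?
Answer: 2013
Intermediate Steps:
f(T, A) = -T
V(w, d) = 7*w
L(t, G) = (-2 + t)² (L(t, G) = (-1*2 + t)² = (-2 + t)²)
B(-4)*(L(-5, V(-3, 0))*(-2 - 10)) - 339 = -4*(-2 - 5)²*(-2 - 10) - 339 = -4*(-7)²*(-12) - 339 = -196*(-12) - 339 = -4*(-588) - 339 = 2352 - 339 = 2013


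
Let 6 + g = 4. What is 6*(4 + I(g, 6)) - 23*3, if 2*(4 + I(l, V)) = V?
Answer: -51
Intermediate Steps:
g = -2 (g = -6 + 4 = -2)
I(l, V) = -4 + V/2
6*(4 + I(g, 6)) - 23*3 = 6*(4 + (-4 + (1/2)*6)) - 23*3 = 6*(4 + (-4 + 3)) - 69 = 6*(4 - 1) - 69 = 6*3 - 69 = 18 - 69 = -51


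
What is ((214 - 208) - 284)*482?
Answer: -133996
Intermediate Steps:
((214 - 208) - 284)*482 = (6 - 284)*482 = -278*482 = -133996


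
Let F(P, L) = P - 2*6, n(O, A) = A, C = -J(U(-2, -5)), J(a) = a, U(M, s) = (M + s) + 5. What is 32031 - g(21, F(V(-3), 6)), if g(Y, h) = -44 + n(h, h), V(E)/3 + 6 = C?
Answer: 32099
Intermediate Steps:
U(M, s) = 5 + M + s
C = 2 (C = -(5 - 2 - 5) = -1*(-2) = 2)
V(E) = -12 (V(E) = -18 + 3*2 = -18 + 6 = -12)
F(P, L) = -12 + P (F(P, L) = P - 12 = -12 + P)
g(Y, h) = -44 + h
32031 - g(21, F(V(-3), 6)) = 32031 - (-44 + (-12 - 12)) = 32031 - (-44 - 24) = 32031 - 1*(-68) = 32031 + 68 = 32099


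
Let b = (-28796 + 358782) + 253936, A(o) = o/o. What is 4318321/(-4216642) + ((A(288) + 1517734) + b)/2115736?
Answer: -137246011731/4460650639256 ≈ -0.030768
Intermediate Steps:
A(o) = 1
b = 583922 (b = 329986 + 253936 = 583922)
4318321/(-4216642) + ((A(288) + 1517734) + b)/2115736 = 4318321/(-4216642) + ((1 + 1517734) + 583922)/2115736 = 4318321*(-1/4216642) + (1517735 + 583922)*(1/2115736) = -4318321/4216642 + 2101657*(1/2115736) = -4318321/4216642 + 2101657/2115736 = -137246011731/4460650639256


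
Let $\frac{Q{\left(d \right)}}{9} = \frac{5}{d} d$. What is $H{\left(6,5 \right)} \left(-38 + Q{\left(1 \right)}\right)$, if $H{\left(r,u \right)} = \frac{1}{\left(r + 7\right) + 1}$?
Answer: $\frac{1}{2} \approx 0.5$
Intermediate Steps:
$H{\left(r,u \right)} = \frac{1}{8 + r}$ ($H{\left(r,u \right)} = \frac{1}{\left(7 + r\right) + 1} = \frac{1}{8 + r}$)
$Q{\left(d \right)} = 45$ ($Q{\left(d \right)} = 9 \frac{5}{d} d = 9 \cdot 5 = 45$)
$H{\left(6,5 \right)} \left(-38 + Q{\left(1 \right)}\right) = \frac{-38 + 45}{8 + 6} = \frac{1}{14} \cdot 7 = \frac{1}{2}$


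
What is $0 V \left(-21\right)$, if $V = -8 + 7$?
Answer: $0$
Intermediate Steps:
$V = -1$
$0 V \left(-21\right) = 0 \left(-1\right) \left(-21\right) = 0 \left(-21\right) = 0$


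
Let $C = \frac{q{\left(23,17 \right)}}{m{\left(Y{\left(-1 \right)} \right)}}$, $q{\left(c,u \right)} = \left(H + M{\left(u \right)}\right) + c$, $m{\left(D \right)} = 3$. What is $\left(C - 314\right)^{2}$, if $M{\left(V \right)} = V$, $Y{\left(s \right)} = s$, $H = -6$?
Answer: $\frac{824464}{9} \approx 91607.0$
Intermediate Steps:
$q{\left(c,u \right)} = -6 + c + u$ ($q{\left(c,u \right)} = \left(-6 + u\right) + c = -6 + c + u$)
$C = \frac{34}{3}$ ($C = \frac{-6 + 23 + 17}{3} = 34 \cdot \frac{1}{3} = \frac{34}{3} \approx 11.333$)
$\left(C - 314\right)^{2} = \left(\frac{34}{3} - 314\right)^{2} = \left(- \frac{908}{3}\right)^{2} = \frac{824464}{9}$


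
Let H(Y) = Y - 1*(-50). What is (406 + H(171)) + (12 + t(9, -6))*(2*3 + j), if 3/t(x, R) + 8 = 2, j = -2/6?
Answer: 4153/6 ≈ 692.17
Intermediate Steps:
j = -1/3 (j = -2*1/6 = -1/3 ≈ -0.33333)
H(Y) = 50 + Y (H(Y) = Y + 50 = 50 + Y)
t(x, R) = -1/2 (t(x, R) = 3/(-8 + 2) = 3/(-6) = 3*(-1/6) = -1/2)
(406 + H(171)) + (12 + t(9, -6))*(2*3 + j) = (406 + (50 + 171)) + (12 - 1/2)*(2*3 - 1/3) = (406 + 221) + 23*(6 - 1/3)/2 = 627 + (23/2)*(17/3) = 627 + 391/6 = 4153/6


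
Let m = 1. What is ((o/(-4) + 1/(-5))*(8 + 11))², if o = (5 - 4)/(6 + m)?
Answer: 393129/19600 ≈ 20.058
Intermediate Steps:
o = ⅐ (o = (5 - 4)/(6 + 1) = 1/7 = 1*(⅐) = ⅐ ≈ 0.14286)
((o/(-4) + 1/(-5))*(8 + 11))² = (((⅐)/(-4) + 1/(-5))*(8 + 11))² = (((⅐)*(-¼) + 1*(-⅕))*19)² = ((-1/28 - ⅕)*19)² = (-33/140*19)² = (-627/140)² = 393129/19600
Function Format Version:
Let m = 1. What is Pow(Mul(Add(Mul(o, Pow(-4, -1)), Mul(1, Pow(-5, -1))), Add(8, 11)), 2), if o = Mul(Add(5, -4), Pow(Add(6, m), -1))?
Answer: Rational(393129, 19600) ≈ 20.058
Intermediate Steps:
o = Rational(1, 7) (o = Mul(Add(5, -4), Pow(Add(6, 1), -1)) = Mul(1, Pow(7, -1)) = Mul(1, Rational(1, 7)) = Rational(1, 7) ≈ 0.14286)
Pow(Mul(Add(Mul(o, Pow(-4, -1)), Mul(1, Pow(-5, -1))), Add(8, 11)), 2) = Pow(Mul(Add(Mul(Rational(1, 7), Pow(-4, -1)), Mul(1, Pow(-5, -1))), Add(8, 11)), 2) = Pow(Mul(Add(Mul(Rational(1, 7), Rational(-1, 4)), Mul(1, Rational(-1, 5))), 19), 2) = Pow(Mul(Add(Rational(-1, 28), Rational(-1, 5)), 19), 2) = Pow(Mul(Rational(-33, 140), 19), 2) = Pow(Rational(-627, 140), 2) = Rational(393129, 19600)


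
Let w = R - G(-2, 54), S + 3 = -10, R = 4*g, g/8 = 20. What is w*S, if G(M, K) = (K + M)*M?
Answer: -9672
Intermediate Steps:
G(M, K) = M*(K + M)
g = 160 (g = 8*20 = 160)
R = 640 (R = 4*160 = 640)
S = -13 (S = -3 - 10 = -13)
w = 744 (w = 640 - (-2)*(54 - 2) = 640 - (-2)*52 = 640 - 1*(-104) = 640 + 104 = 744)
w*S = 744*(-13) = -9672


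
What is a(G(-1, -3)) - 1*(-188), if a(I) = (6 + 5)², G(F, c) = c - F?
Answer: 309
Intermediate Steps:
a(I) = 121 (a(I) = 11² = 121)
a(G(-1, -3)) - 1*(-188) = 121 - 1*(-188) = 121 + 188 = 309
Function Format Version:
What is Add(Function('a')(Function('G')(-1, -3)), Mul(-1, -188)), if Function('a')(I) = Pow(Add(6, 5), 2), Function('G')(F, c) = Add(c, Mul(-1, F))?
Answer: 309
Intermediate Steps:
Function('a')(I) = 121 (Function('a')(I) = Pow(11, 2) = 121)
Add(Function('a')(Function('G')(-1, -3)), Mul(-1, -188)) = Add(121, Mul(-1, -188)) = Add(121, 188) = 309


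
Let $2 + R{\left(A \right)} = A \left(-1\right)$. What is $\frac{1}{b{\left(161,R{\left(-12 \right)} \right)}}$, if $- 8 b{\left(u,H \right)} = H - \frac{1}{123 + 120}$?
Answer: $- \frac{1944}{2429} \approx -0.80033$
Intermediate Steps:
$R{\left(A \right)} = -2 - A$ ($R{\left(A \right)} = -2 + A \left(-1\right) = -2 - A$)
$b{\left(u,H \right)} = \frac{1}{1944} - \frac{H}{8}$ ($b{\left(u,H \right)} = - \frac{H - \frac{1}{123 + 120}}{8} = - \frac{H - \frac{1}{243}}{8} = - \frac{- \frac{1}{243} + H}{8} = \frac{1}{1944} - \frac{H}{8}$)
$\frac{1}{b{\left(161,R{\left(-12 \right)} \right)}} = \frac{1}{\frac{1}{1944} - \frac{-2 - -12}{8}} = \frac{1}{\frac{1}{1944} - \frac{-2 + 12}{8}} = \frac{1}{\frac{1}{1944} - \frac{5}{4}} = \frac{1}{- \frac{2429}{1944}} = - \frac{1944}{2429}$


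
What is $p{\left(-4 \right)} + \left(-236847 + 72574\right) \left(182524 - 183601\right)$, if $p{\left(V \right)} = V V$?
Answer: $176922037$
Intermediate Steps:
$p{\left(V \right)} = V^{2}$
$p{\left(-4 \right)} + \left(-236847 + 72574\right) \left(182524 - 183601\right) = \left(-4\right)^{2} + \left(-236847 + 72574\right) \left(182524 - 183601\right) = 16 - -176922021 = 16 + 176922021 = 176922037$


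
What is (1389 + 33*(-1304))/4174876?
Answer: -63/6316 ≈ -0.0099747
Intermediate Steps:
(1389 + 33*(-1304))/4174876 = (1389 - 43032)*(1/4174876) = -41643*1/4174876 = -63/6316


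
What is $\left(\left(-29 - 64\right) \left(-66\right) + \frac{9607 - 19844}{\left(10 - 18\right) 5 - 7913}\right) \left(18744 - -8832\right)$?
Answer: $\frac{448806303192}{2651} \approx 1.693 \cdot 10^{8}$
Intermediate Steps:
$\left(\left(-29 - 64\right) \left(-66\right) + \frac{9607 - 19844}{\left(10 - 18\right) 5 - 7913}\right) \left(18744 - -8832\right) = \left(\left(-93\right) \left(-66\right) - \frac{10237}{\left(-8\right) 5 - 7913}\right) \left(18744 + 8832\right) = \left(6138 - \frac{10237}{-40 - 7913}\right) 27576 = \left(6138 - \frac{10237}{-7953}\right) 27576 = \left(6138 - - \frac{10237}{7953}\right) 27576 = \left(6138 + \frac{10237}{7953}\right) 27576 = \frac{48825751}{7953} \cdot 27576 = \frac{448806303192}{2651}$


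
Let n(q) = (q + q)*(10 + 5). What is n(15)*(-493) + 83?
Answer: -221767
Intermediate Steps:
n(q) = 30*q (n(q) = (2*q)*15 = 30*q)
n(15)*(-493) + 83 = (30*15)*(-493) + 83 = 450*(-493) + 83 = -221850 + 83 = -221767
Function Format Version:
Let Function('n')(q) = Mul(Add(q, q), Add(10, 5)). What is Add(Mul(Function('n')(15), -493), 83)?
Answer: -221767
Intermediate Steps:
Function('n')(q) = Mul(30, q) (Function('n')(q) = Mul(Mul(2, q), 15) = Mul(30, q))
Add(Mul(Function('n')(15), -493), 83) = Add(Mul(Mul(30, 15), -493), 83) = Add(Mul(450, -493), 83) = Add(-221850, 83) = -221767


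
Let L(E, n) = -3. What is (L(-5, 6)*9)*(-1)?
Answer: 27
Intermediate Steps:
(L(-5, 6)*9)*(-1) = -3*9*(-1) = -27*(-1) = 27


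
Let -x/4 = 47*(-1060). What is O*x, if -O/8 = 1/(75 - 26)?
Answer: -1594240/49 ≈ -32536.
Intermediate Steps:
x = 199280 (x = -188*(-1060) = -4*(-49820) = 199280)
O = -8/49 (O = -8/(75 - 26) = -8/49 ≈ -0.16327)
O*x = -8/49*199280 = -1594240/49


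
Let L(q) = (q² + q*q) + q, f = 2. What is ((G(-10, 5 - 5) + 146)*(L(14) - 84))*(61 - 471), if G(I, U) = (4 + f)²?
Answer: -24027640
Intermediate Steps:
L(q) = q + 2*q² (L(q) = (q² + q²) + q = 2*q² + q = q + 2*q²)
G(I, U) = 36 (G(I, U) = (4 + 2)² = 6² = 36)
((G(-10, 5 - 5) + 146)*(L(14) - 84))*(61 - 471) = ((36 + 146)*(14*(1 + 2*14) - 84))*(61 - 471) = (182*(14*(1 + 28) - 84))*(-410) = (182*(14*29 - 84))*(-410) = (182*(406 - 84))*(-410) = (182*322)*(-410) = 58604*(-410) = -24027640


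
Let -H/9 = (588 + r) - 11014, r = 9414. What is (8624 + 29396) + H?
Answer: 47128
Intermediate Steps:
H = 9108 (H = -9*((588 + 9414) - 11014) = -9*(10002 - 11014) = -9*(-1012) = 9108)
(8624 + 29396) + H = (8624 + 29396) + 9108 = 38020 + 9108 = 47128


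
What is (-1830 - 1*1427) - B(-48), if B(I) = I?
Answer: -3209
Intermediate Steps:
(-1830 - 1*1427) - B(-48) = (-1830 - 1*1427) - 1*(-48) = (-1830 - 1427) + 48 = -3257 + 48 = -3209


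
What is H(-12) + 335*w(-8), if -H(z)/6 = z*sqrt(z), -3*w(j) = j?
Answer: 2680/3 + 144*I*sqrt(3) ≈ 893.33 + 249.42*I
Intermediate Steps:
w(j) = -j/3
H(z) = -6*z**(3/2) (H(z) = -6*z*sqrt(z) = -6*z**(3/2))
H(-12) + 335*w(-8) = -(-144)*I*sqrt(3) + 335*(-1/3*(-8)) = -(-144)*I*sqrt(3) + 335*(8/3) = 144*I*sqrt(3) + 2680/3 = 2680/3 + 144*I*sqrt(3)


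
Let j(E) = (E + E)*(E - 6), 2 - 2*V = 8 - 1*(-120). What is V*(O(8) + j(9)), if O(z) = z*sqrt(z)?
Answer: -3402 - 1008*sqrt(2) ≈ -4827.5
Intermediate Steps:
V = -63 (V = 1 - (8 - 1*(-120))/2 = 1 - (8 + 120)/2 = 1 - 1/2*128 = 1 - 64 = -63)
O(z) = z**(3/2)
j(E) = 2*E*(-6 + E) (j(E) = (2*E)*(-6 + E) = 2*E*(-6 + E))
V*(O(8) + j(9)) = -63*(8**(3/2) + 2*9*(-6 + 9)) = -63*(16*sqrt(2) + 2*9*3) = -63*(16*sqrt(2) + 54) = -63*(54 + 16*sqrt(2)) = -3402 - 1008*sqrt(2)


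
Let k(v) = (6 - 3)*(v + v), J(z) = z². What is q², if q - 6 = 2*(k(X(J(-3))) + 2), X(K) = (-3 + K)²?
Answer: 195364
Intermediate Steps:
k(v) = 6*v (k(v) = 3*(2*v) = 6*v)
q = 442 (q = 6 + 2*(6*(-3 + (-3)²)² + 2) = 6 + 2*(6*(-3 + 9)² + 2) = 6 + 2*(6*6² + 2) = 6 + 2*(6*36 + 2) = 6 + 2*(216 + 2) = 6 + 2*218 = 6 + 436 = 442)
q² = 442² = 195364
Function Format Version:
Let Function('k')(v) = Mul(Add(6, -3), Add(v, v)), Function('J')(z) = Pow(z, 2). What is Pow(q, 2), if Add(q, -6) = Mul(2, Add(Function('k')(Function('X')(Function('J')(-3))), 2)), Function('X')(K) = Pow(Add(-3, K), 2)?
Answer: 195364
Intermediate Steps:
Function('k')(v) = Mul(6, v) (Function('k')(v) = Mul(3, Mul(2, v)) = Mul(6, v))
q = 442 (q = Add(6, Mul(2, Add(Mul(6, Pow(Add(-3, Pow(-3, 2)), 2)), 2))) = Add(6, Mul(2, Add(Mul(6, Pow(Add(-3, 9), 2)), 2))) = Add(6, Mul(2, Add(Mul(6, Pow(6, 2)), 2))) = Add(6, Mul(2, Add(Mul(6, 36), 2))) = Add(6, Mul(2, Add(216, 2))) = Add(6, Mul(2, 218)) = Add(6, 436) = 442)
Pow(q, 2) = Pow(442, 2) = 195364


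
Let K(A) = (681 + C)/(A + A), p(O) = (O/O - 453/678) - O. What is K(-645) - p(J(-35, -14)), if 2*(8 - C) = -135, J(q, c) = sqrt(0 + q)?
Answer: -267719/291540 + I*sqrt(35) ≈ -0.91829 + 5.9161*I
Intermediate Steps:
J(q, c) = sqrt(q)
C = 151/2 (C = 8 - 1/2*(-135) = 8 + 135/2 = 151/2 ≈ 75.500)
p(O) = 75/226 - O (p(O) = (1 - 453*1/678) - O = (1 - 151/226) - O = 75/226 - O)
K(A) = 1513/(4*A) (K(A) = (681 + 151/2)/(A + A) = 1513/(2*((2*A))) = 1513*(1/(2*A))/2 = 1513/(4*A))
K(-645) - p(J(-35, -14)) = (1513/4)/(-645) - (75/226 - sqrt(-35)) = (1513/4)*(-1/645) - (75/226 - I*sqrt(35)) = -1513/2580 - (75/226 - I*sqrt(35)) = -1513/2580 + (-75/226 + I*sqrt(35)) = -267719/291540 + I*sqrt(35)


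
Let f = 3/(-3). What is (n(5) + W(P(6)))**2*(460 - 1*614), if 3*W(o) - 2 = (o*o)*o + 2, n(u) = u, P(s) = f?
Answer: -5544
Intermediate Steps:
f = -1 (f = 3*(-1/3) = -1)
P(s) = -1
W(o) = 4/3 + o**3/3 (W(o) = 2/3 + ((o*o)*o + 2)/3 = 2/3 + (o**2*o + 2)/3 = 2/3 + (o**3 + 2)/3 = 2/3 + (2 + o**3)/3 = 2/3 + (2/3 + o**3/3) = 4/3 + o**3/3)
(n(5) + W(P(6)))**2*(460 - 1*614) = (5 + (4/3 + (1/3)*(-1)**3))**2*(460 - 1*614) = (5 + (4/3 + (1/3)*(-1)))**2*(460 - 614) = (5 + (4/3 - 1/3))**2*(-154) = (5 + 1)**2*(-154) = 6**2*(-154) = 36*(-154) = -5544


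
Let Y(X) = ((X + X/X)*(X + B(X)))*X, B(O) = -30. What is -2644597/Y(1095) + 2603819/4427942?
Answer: 1658151663969413/2829737883493800 ≈ 0.58597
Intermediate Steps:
Y(X) = X*(1 + X)*(-30 + X) (Y(X) = ((X + X/X)*(X - 30))*X = ((X + 1)*(-30 + X))*X = ((1 + X)*(-30 + X))*X = X*(1 + X)*(-30 + X))
-2644597/Y(1095) + 2603819/4427942 = -2644597*1/(1095*(-30 + 1095² - 29*1095)) + 2603819/4427942 = -2644597*1/(1095*(-30 + 1199025 - 31755)) + 2603819*(1/4427942) = -2644597/(1095*1167240) + 2603819/4427942 = -2644597/1278127800 + 2603819/4427942 = 1658151663969413/2829737883493800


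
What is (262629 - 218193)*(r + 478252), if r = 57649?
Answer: 23813296836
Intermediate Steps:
(262629 - 218193)*(r + 478252) = (262629 - 218193)*(57649 + 478252) = 44436*535901 = 23813296836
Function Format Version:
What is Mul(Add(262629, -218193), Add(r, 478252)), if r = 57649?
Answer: 23813296836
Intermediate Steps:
Mul(Add(262629, -218193), Add(r, 478252)) = Mul(Add(262629, -218193), Add(57649, 478252)) = Mul(44436, 535901) = 23813296836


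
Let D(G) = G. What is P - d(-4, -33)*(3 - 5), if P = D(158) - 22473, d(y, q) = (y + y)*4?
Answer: -22379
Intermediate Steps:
d(y, q) = 8*y (d(y, q) = (2*y)*4 = 8*y)
P = -22315 (P = 158 - 22473 = -22315)
P - d(-4, -33)*(3 - 5) = -22315 - 8*(-4)*(3 - 5) = -22315 - (-32)*(-2) = -22315 - 1*64 = -22315 - 64 = -22379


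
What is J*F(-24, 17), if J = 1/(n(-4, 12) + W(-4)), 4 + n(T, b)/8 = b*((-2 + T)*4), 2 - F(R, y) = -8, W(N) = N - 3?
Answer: -10/2343 ≈ -0.0042680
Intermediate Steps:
W(N) = -3 + N
F(R, y) = 10 (F(R, y) = 2 - 1*(-8) = 2 + 8 = 10)
n(T, b) = -32 + 8*b*(-8 + 4*T) (n(T, b) = -32 + 8*(b*((-2 + T)*4)) = -32 + 8*(b*(-8 + 4*T)) = -32 + 8*b*(-8 + 4*T))
J = -1/2343 (J = 1/((-32 - 64*12 + 32*(-4)*12) + (-3 - 4)) = 1/((-32 - 768 - 1536) - 7) = 1/(-2336 - 7) = 1/(-2343) = -1/2343 ≈ -0.00042680)
J*F(-24, 17) = -1/2343*10 = -10/2343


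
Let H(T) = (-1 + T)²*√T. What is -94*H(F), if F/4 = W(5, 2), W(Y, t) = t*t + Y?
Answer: -690900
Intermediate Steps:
W(Y, t) = Y + t² (W(Y, t) = t² + Y = Y + t²)
F = 36 (F = 4*(5 + 2²) = 4*(5 + 4) = 4*9 = 36)
H(T) = √T*(-1 + T)²
-94*H(F) = -94*√36*(-1 + 36)² = -564*35² = -564*1225 = -94*7350 = -690900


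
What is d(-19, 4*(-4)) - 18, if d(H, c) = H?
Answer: -37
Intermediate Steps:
d(-19, 4*(-4)) - 18 = -19 - 18 = -37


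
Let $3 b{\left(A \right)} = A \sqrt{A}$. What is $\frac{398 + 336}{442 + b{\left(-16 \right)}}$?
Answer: $\frac{729963}{440593} + \frac{35232 i}{440593} \approx 1.6568 + 0.079965 i$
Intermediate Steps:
$b{\left(A \right)} = \frac{A^{\frac{3}{2}}}{3}$ ($b{\left(A \right)} = \frac{A \sqrt{A}}{3} = \frac{A^{\frac{3}{2}}}{3}$)
$\frac{398 + 336}{442 + b{\left(-16 \right)}} = \frac{398 + 336}{442 + \frac{\left(-16\right)^{\frac{3}{2}}}{3}} = \frac{734}{442 + \frac{\left(-64\right) i}{3}} = \frac{734}{442 - \frac{64 i}{3}} = 734 \frac{9 \left(442 + \frac{64 i}{3}\right)}{1762372} = \frac{3303 \left(442 + \frac{64 i}{3}\right)}{881186}$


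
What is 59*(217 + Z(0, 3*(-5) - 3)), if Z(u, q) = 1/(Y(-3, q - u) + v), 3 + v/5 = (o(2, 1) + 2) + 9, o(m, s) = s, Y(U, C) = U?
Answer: 537785/42 ≈ 12804.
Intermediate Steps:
v = 45 (v = -15 + 5*((1 + 2) + 9) = -15 + 5*(3 + 9) = -15 + 5*12 = -15 + 60 = 45)
Z(u, q) = 1/42 (Z(u, q) = 1/(-3 + 45) = 1/42)
59*(217 + Z(0, 3*(-5) - 3)) = 59*(217 + 1/42) = 59*(9115/42) = 537785/42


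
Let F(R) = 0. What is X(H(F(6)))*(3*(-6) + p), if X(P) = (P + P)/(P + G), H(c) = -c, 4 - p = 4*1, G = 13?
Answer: 0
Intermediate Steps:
p = 0 (p = 4 - 4 = 0)
X(P) = 2*P/(13 + P) (X(P) = (P + P)/(P + 13) = (2*P)/(13 + P) = 2*P/(13 + P))
X(H(F(6)))*(3*(-6) + p) = (2*(-1*0)/(13 - 1*0))*(3*(-6) + 0) = (2*0/(13 + 0))*(-18 + 0) = (2*0/13)*(-18) = (2*0*(1/13))*(-18) = 0*(-18) = 0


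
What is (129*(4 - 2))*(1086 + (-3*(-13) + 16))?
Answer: 294378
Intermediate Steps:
(129*(4 - 2))*(1086 + (-3*(-13) + 16)) = (129*2)*(1086 + (39 + 16)) = 258*(1086 + 55) = 258*1141 = 294378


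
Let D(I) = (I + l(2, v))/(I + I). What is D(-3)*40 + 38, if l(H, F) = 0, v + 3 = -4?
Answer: 58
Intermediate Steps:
v = -7 (v = -3 - 4 = -7)
D(I) = 1/2 (D(I) = (I + 0)/(I + I) = I/((2*I)) = I*(1/(2*I)) = 1/2)
D(-3)*40 + 38 = (1/2)*40 + 38 = 20 + 38 = 58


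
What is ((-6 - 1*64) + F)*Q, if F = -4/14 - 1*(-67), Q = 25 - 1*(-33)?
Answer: -1334/7 ≈ -190.57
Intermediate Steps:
Q = 58 (Q = 25 + 33 = 58)
F = 467/7 (F = -4*1/14 + 67 = -2/7 + 67 = 467/7 ≈ 66.714)
((-6 - 1*64) + F)*Q = ((-6 - 1*64) + 467/7)*58 = ((-6 - 64) + 467/7)*58 = (-70 + 467/7)*58 = -23/7*58 = -1334/7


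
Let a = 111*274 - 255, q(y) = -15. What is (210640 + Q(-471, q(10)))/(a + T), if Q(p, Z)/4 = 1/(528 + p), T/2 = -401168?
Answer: -1715212/6287727 ≈ -0.27279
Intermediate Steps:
T = -802336 (T = 2*(-401168) = -802336)
Q(p, Z) = 4/(528 + p)
a = 30159 (a = 30414 - 255 = 30159)
(210640 + Q(-471, q(10)))/(a + T) = (210640 + 4/(528 - 471))/(30159 - 802336) = (210640 + 4/57)/(-772177) = (210640 + 4*(1/57))*(-1/772177) = (210640 + 4/57)*(-1/772177) = (12006484/57)*(-1/772177) = -1715212/6287727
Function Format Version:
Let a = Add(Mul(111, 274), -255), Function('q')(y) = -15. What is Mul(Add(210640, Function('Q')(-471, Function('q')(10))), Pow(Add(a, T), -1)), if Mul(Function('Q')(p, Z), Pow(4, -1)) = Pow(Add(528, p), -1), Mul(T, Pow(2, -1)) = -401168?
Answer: Rational(-1715212, 6287727) ≈ -0.27279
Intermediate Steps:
T = -802336 (T = Mul(2, -401168) = -802336)
Function('Q')(p, Z) = Mul(4, Pow(Add(528, p), -1))
a = 30159 (a = Add(30414, -255) = 30159)
Mul(Add(210640, Function('Q')(-471, Function('q')(10))), Pow(Add(a, T), -1)) = Mul(Add(210640, Mul(4, Pow(Add(528, -471), -1))), Pow(Add(30159, -802336), -1)) = Mul(Add(210640, Mul(4, Pow(57, -1))), Pow(-772177, -1)) = Mul(Add(210640, Mul(4, Rational(1, 57))), Rational(-1, 772177)) = Mul(Add(210640, Rational(4, 57)), Rational(-1, 772177)) = Mul(Rational(12006484, 57), Rational(-1, 772177)) = Rational(-1715212, 6287727)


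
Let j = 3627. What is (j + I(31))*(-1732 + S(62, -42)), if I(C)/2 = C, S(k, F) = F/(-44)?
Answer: -140488187/22 ≈ -6.3858e+6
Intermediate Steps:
S(k, F) = -F/44 (S(k, F) = F*(-1/44) = -F/44)
I(C) = 2*C
(j + I(31))*(-1732 + S(62, -42)) = (3627 + 2*31)*(-1732 - 1/44*(-42)) = (3627 + 62)*(-1732 + 21/22) = 3689*(-38083/22) = -140488187/22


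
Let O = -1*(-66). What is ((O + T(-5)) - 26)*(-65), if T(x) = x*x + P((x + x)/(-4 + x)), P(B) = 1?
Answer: -4290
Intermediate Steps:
O = 66
T(x) = 1 + x² (T(x) = x*x + 1 = x² + 1 = 1 + x²)
((O + T(-5)) - 26)*(-65) = ((66 + (1 + (-5)²)) - 26)*(-65) = ((66 + (1 + 25)) - 26)*(-65) = ((66 + 26) - 26)*(-65) = (92 - 26)*(-65) = 66*(-65) = -4290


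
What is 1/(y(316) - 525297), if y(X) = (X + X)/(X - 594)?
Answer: -139/73016599 ≈ -1.9037e-6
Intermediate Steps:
y(X) = 2*X/(-594 + X) (y(X) = (2*X)/(-594 + X) = 2*X/(-594 + X))
1/(y(316) - 525297) = 1/(2*316/(-594 + 316) - 525297) = 1/(2*316/(-278) - 525297) = 1/(2*316*(-1/278) - 525297) = 1/(-316/139 - 525297) = 1/(-73016599/139) = -139/73016599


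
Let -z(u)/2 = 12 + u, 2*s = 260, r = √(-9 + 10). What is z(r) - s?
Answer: -156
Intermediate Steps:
r = 1 (r = √1 = 1)
s = 130 (s = (½)*260 = 130)
z(u) = -24 - 2*u (z(u) = -2*(12 + u) = -24 - 2*u)
z(r) - s = (-24 - 2*1) - 1*130 = (-24 - 2) - 130 = -26 - 130 = -156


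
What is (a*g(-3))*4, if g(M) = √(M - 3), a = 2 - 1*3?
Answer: -4*I*√6 ≈ -9.798*I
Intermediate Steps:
a = -1 (a = 2 - 3 = -1)
g(M) = √(-3 + M)
(a*g(-3))*4 = -√(-3 - 3)*4 = -√(-6)*4 = -I*√6*4 = -4*I*√6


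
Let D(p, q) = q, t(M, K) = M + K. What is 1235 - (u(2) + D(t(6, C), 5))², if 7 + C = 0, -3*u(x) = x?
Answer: 10946/9 ≈ 1216.2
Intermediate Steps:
u(x) = -x/3
C = -7 (C = -7 + 0 = -7)
t(M, K) = K + M
1235 - (u(2) + D(t(6, C), 5))² = 1235 - (-⅓*2 + 5)² = 1235 - (-⅔ + 5)² = 1235 - (13/3)² = 1235 - 1*169/9 = 1235 - 169/9 = 10946/9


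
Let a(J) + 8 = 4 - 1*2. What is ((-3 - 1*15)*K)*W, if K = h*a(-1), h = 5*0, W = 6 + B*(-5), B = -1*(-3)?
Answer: 0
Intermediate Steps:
B = 3
a(J) = -6 (a(J) = -8 + (4 - 1*2) = -8 + (4 - 2) = -8 + 2 = -6)
W = -9 (W = 6 + 3*(-5) = 6 - 15 = -9)
h = 0
K = 0 (K = 0*(-6) = 0)
((-3 - 1*15)*K)*W = ((-3 - 1*15)*0)*(-9) = ((-3 - 15)*0)*(-9) = -18*0*(-9) = 0*(-9) = 0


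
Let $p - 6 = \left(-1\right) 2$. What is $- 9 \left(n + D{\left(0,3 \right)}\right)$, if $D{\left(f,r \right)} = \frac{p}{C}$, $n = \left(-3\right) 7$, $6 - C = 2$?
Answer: $180$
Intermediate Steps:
$C = 4$ ($C = 6 - 2 = 4$)
$p = 4$ ($p = 6 - 2 = 4$)
$n = -21$
$D{\left(f,r \right)} = 1$ ($D{\left(f,r \right)} = \frac{4}{4} = 4 \cdot \frac{1}{4} = 1$)
$- 9 \left(n + D{\left(0,3 \right)}\right) = - 9 \left(-21 + 1\right) = \left(-9\right) \left(-20\right) = 180$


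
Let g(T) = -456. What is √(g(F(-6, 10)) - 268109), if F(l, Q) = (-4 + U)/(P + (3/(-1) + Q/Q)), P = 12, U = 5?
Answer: I*√268565 ≈ 518.23*I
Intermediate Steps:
F(l, Q) = ⅒ (F(l, Q) = (-4 + 5)/(12 + (3/(-1) + Q/Q)) = 1/(12 + (3*(-1) + 1)) = 1/(12 + (-3 + 1)) = 1/(12 - 2) = 1/10 = 1*(⅒) = ⅒)
√(g(F(-6, 10)) - 268109) = √(-456 - 268109) = √(-268565) = I*√268565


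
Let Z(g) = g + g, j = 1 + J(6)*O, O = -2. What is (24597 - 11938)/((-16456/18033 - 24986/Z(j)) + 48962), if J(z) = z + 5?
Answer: 1597958229/6255502453 ≈ 0.25545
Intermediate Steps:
J(z) = 5 + z
j = -21 (j = 1 + (5 + 6)*(-2) = 1 + 11*(-2) = 1 - 22 = -21)
Z(g) = 2*g
(24597 - 11938)/((-16456/18033 - 24986/Z(j)) + 48962) = (24597 - 11938)/((-16456/18033 - 24986/(2*(-21))) + 48962) = 12659/((-16456*1/18033 - 24986/(-42)) + 48962) = 12659/((-16456/18033 - 24986*(-1/42)) + 48962) = 12659/((-16456/18033 + 12493/21) + 48962) = 12659/(74980231/126231 + 48962) = 12659/(6255502453/126231) = 12659*(126231/6255502453) = 1597958229/6255502453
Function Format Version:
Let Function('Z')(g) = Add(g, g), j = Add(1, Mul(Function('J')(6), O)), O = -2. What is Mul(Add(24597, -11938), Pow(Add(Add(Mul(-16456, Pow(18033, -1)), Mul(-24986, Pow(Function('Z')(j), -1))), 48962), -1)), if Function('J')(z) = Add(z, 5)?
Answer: Rational(1597958229, 6255502453) ≈ 0.25545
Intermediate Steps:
Function('J')(z) = Add(5, z)
j = -21 (j = Add(1, Mul(Add(5, 6), -2)) = Add(1, Mul(11, -2)) = Add(1, -22) = -21)
Function('Z')(g) = Mul(2, g)
Mul(Add(24597, -11938), Pow(Add(Add(Mul(-16456, Pow(18033, -1)), Mul(-24986, Pow(Function('Z')(j), -1))), 48962), -1)) = Mul(Add(24597, -11938), Pow(Add(Add(Mul(-16456, Pow(18033, -1)), Mul(-24986, Pow(Mul(2, -21), -1))), 48962), -1)) = Mul(12659, Pow(Add(Add(Mul(-16456, Rational(1, 18033)), Mul(-24986, Pow(-42, -1))), 48962), -1)) = Mul(12659, Pow(Add(Add(Rational(-16456, 18033), Mul(-24986, Rational(-1, 42))), 48962), -1)) = Mul(12659, Pow(Add(Add(Rational(-16456, 18033), Rational(12493, 21)), 48962), -1)) = Mul(12659, Pow(Add(Rational(74980231, 126231), 48962), -1)) = Mul(12659, Pow(Rational(6255502453, 126231), -1)) = Mul(12659, Rational(126231, 6255502453)) = Rational(1597958229, 6255502453)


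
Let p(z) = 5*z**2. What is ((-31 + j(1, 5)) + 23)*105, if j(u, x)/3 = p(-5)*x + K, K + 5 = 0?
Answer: 194460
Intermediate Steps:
K = -5 (K = -5 + 0 = -5)
j(u, x) = -15 + 375*x (j(u, x) = 3*((5*(-5)**2)*x - 5) = 3*((5*25)*x - 5) = 3*(125*x - 5) = 3*(-5 + 125*x) = -15 + 375*x)
((-31 + j(1, 5)) + 23)*105 = ((-31 + (-15 + 375*5)) + 23)*105 = ((-31 + (-15 + 1875)) + 23)*105 = ((-31 + 1860) + 23)*105 = (1829 + 23)*105 = 1852*105 = 194460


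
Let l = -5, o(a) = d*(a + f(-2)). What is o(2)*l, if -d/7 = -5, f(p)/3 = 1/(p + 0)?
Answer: -175/2 ≈ -87.500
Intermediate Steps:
f(p) = 3/p (f(p) = 3/(p + 0) = 3/p)
d = 35 (d = -7*(-5) = 35)
o(a) = -105/2 + 35*a (o(a) = 35*(a + 3/(-2)) = 35*(a + 3*(-1/2)) = 35*(a - 3/2) = 35*(-3/2 + a) = -105/2 + 35*a)
o(2)*l = (-105/2 + 35*2)*(-5) = (-105/2 + 70)*(-5) = (35/2)*(-5) = -175/2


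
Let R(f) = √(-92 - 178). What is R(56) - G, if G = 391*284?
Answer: -111044 + 3*I*√30 ≈ -1.1104e+5 + 16.432*I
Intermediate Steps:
R(f) = 3*I*√30 (R(f) = √(-270) = 3*I*√30)
G = 111044
R(56) - G = 3*I*√30 - 1*111044 = 3*I*√30 - 111044 = -111044 + 3*I*√30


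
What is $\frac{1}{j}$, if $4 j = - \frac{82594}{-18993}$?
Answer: $\frac{37986}{41297} \approx 0.91982$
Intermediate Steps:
$j = \frac{41297}{37986}$ ($j = \frac{\left(-82594\right) \frac{1}{-18993}}{4} = \frac{\left(-82594\right) \left(- \frac{1}{18993}\right)}{4} = \frac{1}{4} \cdot \frac{82594}{18993} = \frac{41297}{37986} \approx 1.0872$)
$\frac{1}{j} = \frac{1}{\frac{41297}{37986}} = \frac{37986}{41297}$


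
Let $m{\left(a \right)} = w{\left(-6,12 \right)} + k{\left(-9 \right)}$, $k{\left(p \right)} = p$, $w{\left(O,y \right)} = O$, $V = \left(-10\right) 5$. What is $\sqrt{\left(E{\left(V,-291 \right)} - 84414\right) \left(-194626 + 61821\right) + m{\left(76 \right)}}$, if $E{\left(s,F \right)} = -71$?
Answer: $\sqrt{11220030410} \approx 1.0592 \cdot 10^{5}$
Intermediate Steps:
$V = -50$
$m{\left(a \right)} = -15$ ($m{\left(a \right)} = -6 - 9 = -15$)
$\sqrt{\left(E{\left(V,-291 \right)} - 84414\right) \left(-194626 + 61821\right) + m{\left(76 \right)}} = \sqrt{\left(-71 - 84414\right) \left(-194626 + 61821\right) - 15} = \sqrt{\left(-84485\right) \left(-132805\right) - 15} = \sqrt{11220030425 - 15} = \sqrt{11220030410}$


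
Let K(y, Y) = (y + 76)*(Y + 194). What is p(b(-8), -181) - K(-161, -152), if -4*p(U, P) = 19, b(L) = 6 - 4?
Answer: 14261/4 ≈ 3565.3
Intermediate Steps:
b(L) = 2
K(y, Y) = (76 + y)*(194 + Y)
p(U, P) = -19/4 (p(U, P) = -¼*19 = -19/4)
p(b(-8), -181) - K(-161, -152) = -19/4 - (14744 + 76*(-152) + 194*(-161) - 152*(-161)) = -19/4 - (14744 - 11552 - 31234 + 24472) = -19/4 - 1*(-3570) = -19/4 + 3570 = 14261/4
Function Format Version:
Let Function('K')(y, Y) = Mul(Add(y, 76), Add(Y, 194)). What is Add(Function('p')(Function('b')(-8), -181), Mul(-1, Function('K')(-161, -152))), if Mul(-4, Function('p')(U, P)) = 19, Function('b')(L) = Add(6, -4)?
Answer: Rational(14261, 4) ≈ 3565.3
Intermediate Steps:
Function('b')(L) = 2
Function('K')(y, Y) = Mul(Add(76, y), Add(194, Y))
Function('p')(U, P) = Rational(-19, 4) (Function('p')(U, P) = Mul(Rational(-1, 4), 19) = Rational(-19, 4))
Add(Function('p')(Function('b')(-8), -181), Mul(-1, Function('K')(-161, -152))) = Add(Rational(-19, 4), Mul(-1, Add(14744, Mul(76, -152), Mul(194, -161), Mul(-152, -161)))) = Add(Rational(-19, 4), Mul(-1, Add(14744, -11552, -31234, 24472))) = Add(Rational(-19, 4), Mul(-1, -3570)) = Add(Rational(-19, 4), 3570) = Rational(14261, 4)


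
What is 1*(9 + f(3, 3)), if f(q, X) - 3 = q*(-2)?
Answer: 6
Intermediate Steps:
f(q, X) = 3 - 2*q (f(q, X) = 3 + q*(-2) = 3 - 2*q)
1*(9 + f(3, 3)) = 1*(9 + (3 - 2*3)) = 1*(9 + (3 - 6)) = 1*(9 - 3) = 1*6 = 6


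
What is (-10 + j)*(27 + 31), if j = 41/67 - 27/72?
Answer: -151757/268 ≈ -566.26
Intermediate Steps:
j = 127/536 (j = 41*(1/67) - 27*1/72 = 41/67 - 3/8 = 127/536 ≈ 0.23694)
(-10 + j)*(27 + 31) = (-10 + 127/536)*(27 + 31) = -5233/536*58 = -151757/268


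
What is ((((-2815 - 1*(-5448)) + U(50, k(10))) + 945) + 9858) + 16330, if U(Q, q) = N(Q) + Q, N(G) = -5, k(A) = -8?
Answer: 29811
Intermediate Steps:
U(Q, q) = -5 + Q
((((-2815 - 1*(-5448)) + U(50, k(10))) + 945) + 9858) + 16330 = ((((-2815 - 1*(-5448)) + (-5 + 50)) + 945) + 9858) + 16330 = ((((-2815 + 5448) + 45) + 945) + 9858) + 16330 = (((2633 + 45) + 945) + 9858) + 16330 = ((2678 + 945) + 9858) + 16330 = (3623 + 9858) + 16330 = 13481 + 16330 = 29811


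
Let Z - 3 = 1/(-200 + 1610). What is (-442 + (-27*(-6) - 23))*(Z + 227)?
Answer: -32754401/470 ≈ -69690.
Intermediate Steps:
Z = 4231/1410 (Z = 3 + 1/(-200 + 1610) = 3 + 1/1410 = 4231/1410 ≈ 3.0007)
(-442 + (-27*(-6) - 23))*(Z + 227) = (-442 + (-27*(-6) - 23))*(4231/1410 + 227) = (-442 + (162 - 23))*(324301/1410) = (-442 + 139)*(324301/1410) = -303*324301/1410 = -32754401/470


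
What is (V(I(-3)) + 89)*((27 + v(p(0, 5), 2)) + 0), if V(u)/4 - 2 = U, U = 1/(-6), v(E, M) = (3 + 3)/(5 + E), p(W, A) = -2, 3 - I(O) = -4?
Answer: 8381/3 ≈ 2793.7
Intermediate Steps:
I(O) = 7 (I(O) = 3 - 1*(-4) = 3 + 4 = 7)
v(E, M) = 6/(5 + E)
U = -⅙ ≈ -0.16667
V(u) = 22/3 (V(u) = 8 + 4*(-⅙) = 8 - ⅔ = 22/3)
(V(I(-3)) + 89)*((27 + v(p(0, 5), 2)) + 0) = (22/3 + 89)*((27 + 6/(5 - 2)) + 0) = 289*((27 + 6/3) + 0)/3 = 289*((27 + 6*(⅓)) + 0)/3 = 289*((27 + 2) + 0)/3 = 289*(29 + 0)/3 = (289/3)*29 = 8381/3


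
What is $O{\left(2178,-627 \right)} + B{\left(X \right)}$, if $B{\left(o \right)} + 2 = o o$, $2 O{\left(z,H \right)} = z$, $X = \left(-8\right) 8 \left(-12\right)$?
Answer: $590911$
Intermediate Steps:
$X = 768$ ($X = \left(-64\right) \left(-12\right) = 768$)
$O{\left(z,H \right)} = \frac{z}{2}$
$B{\left(o \right)} = -2 + o^{2}$ ($B{\left(o \right)} = -2 + o o = -2 + o^{2}$)
$O{\left(2178,-627 \right)} + B{\left(X \right)} = \frac{1}{2} \cdot 2178 - \left(2 - 768^{2}\right) = 1089 + \left(-2 + 589824\right) = 1089 + 589822 = 590911$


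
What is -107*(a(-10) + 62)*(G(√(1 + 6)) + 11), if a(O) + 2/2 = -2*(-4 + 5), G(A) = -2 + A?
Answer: -56817 - 6313*√7 ≈ -73520.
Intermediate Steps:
a(O) = -3 (a(O) = -1 - 2*(-4 + 5) = -1 - 2*1 = -1 - 2 = -3)
-107*(a(-10) + 62)*(G(√(1 + 6)) + 11) = -107*(-3 + 62)*((-2 + √(1 + 6)) + 11) = -6313*((-2 + √7) + 11) = -6313*(9 + √7) = -107*(531 + 59*√7) = -56817 - 6313*√7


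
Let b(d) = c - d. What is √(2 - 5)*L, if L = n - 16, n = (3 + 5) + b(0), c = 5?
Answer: -3*I*√3 ≈ -5.1962*I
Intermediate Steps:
b(d) = 5 - d
n = 13 (n = (3 + 5) + (5 - 1*0) = 8 + (5 + 0) = 8 + 5 = 13)
L = -3 (L = 13 - 16 = -3)
√(2 - 5)*L = √(2 - 5)*(-3) = √(-3)*(-3) = (I*√3)*(-3) = -3*I*√3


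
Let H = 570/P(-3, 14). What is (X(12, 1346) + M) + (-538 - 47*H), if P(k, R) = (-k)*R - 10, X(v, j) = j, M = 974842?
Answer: 15597005/16 ≈ 9.7481e+5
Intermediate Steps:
P(k, R) = -10 - R*k (P(k, R) = -R*k - 10 = -10 - R*k)
H = 285/16 (H = 570/(-10 - 1*14*(-3)) = 570/(-10 + 42) = 570/32 = 570*(1/32) = 285/16 ≈ 17.813)
(X(12, 1346) + M) + (-538 - 47*H) = (1346 + 974842) + (-538 - 47*285/16) = 976188 + (-538 - 13395/16) = 976188 - 22003/16 = 15597005/16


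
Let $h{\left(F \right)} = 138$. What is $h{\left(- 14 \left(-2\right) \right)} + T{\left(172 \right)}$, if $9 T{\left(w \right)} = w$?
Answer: $\frac{1414}{9} \approx 157.11$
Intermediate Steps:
$T{\left(w \right)} = \frac{w}{9}$
$h{\left(- 14 \left(-2\right) \right)} + T{\left(172 \right)} = 138 + \frac{1}{9} \cdot 172 = 138 + \frac{172}{9} = \frac{1414}{9}$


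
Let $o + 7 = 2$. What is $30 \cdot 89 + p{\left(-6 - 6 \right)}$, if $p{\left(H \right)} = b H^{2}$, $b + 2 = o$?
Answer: $1662$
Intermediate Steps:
$o = -5$ ($o = -7 + 2 = -5$)
$b = -7$ ($b = -2 - 5 = -7$)
$p{\left(H \right)} = - 7 H^{2}$
$30 \cdot 89 + p{\left(-6 - 6 \right)} = 30 \cdot 89 - 7 \left(-6 - 6\right)^{2} = 2670 - 7 \left(-6 - 6\right)^{2} = 2670 - 7 \left(-12\right)^{2} = 2670 - 1008 = 1662$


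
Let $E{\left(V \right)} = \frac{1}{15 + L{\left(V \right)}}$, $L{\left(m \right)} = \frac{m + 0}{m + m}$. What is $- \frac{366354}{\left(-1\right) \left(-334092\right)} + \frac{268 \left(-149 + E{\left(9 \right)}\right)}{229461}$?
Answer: $- \frac{167742963987}{132027423154} \approx -1.2705$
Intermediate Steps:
$L{\left(m \right)} = \frac{1}{2}$ ($L{\left(m \right)} = \frac{m}{2 m} = m \frac{1}{2 m} = \frac{1}{2}$)
$E{\left(V \right)} = \frac{2}{31}$ ($E{\left(V \right)} = \frac{1}{15 + \frac{1}{2}} = \frac{1}{\frac{31}{2}} = \frac{2}{31}$)
$- \frac{366354}{\left(-1\right) \left(-334092\right)} + \frac{268 \left(-149 + E{\left(9 \right)}\right)}{229461} = - \frac{366354}{\left(-1\right) \left(-334092\right)} + \frac{268 \left(-149 + \frac{2}{31}\right)}{229461} = - \frac{366354}{334092} + 268 \left(- \frac{4617}{31}\right) \frac{1}{229461} = \left(-366354\right) \frac{1}{334092} - \frac{412452}{2371097} = - \frac{61059}{55682} - \frac{412452}{2371097} = - \frac{167742963987}{132027423154}$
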